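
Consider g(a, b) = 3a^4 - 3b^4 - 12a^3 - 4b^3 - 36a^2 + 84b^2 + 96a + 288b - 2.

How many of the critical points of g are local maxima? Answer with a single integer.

2

g separates as a function of a plus a function of b, so ∇g=0 decouples.
∂g/∂a = 12(a - 4)(a - 1)(a + 2) = 0 at a ∈ {-2, 1, 4}; ∂g/∂b = -12(b - 4)(b + 2)(b + 3) = 0 at b ∈ {-3, -2, 4}.
The Hessian is diagonal: diag(g_aa, g_bb). Second derivatives: g_aa(-2)=216, g_aa(1)=-108, g_aa(4)=216; g_bb(-3)=-84, g_bb(-2)=72, g_bb(4)=-504.
Local maxima occur where both diagonal entries negative: (1, -3), (1, 4). Count: 2.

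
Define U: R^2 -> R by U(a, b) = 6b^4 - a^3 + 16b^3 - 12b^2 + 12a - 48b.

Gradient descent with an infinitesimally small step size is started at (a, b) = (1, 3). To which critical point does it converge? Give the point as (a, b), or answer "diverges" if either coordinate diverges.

U is separable, so gradient descent decouples: a follows -∂U/∂a, b follows -∂U/∂b.
∂U/∂a = -3(a - 2)(a + 2); at a=1 this is 9, so a decreases.
∂U/∂b = 24(b - 1)(b + 1)(b + 2); at b=3 this is 960, so b decreases.
a converges to its nearest critical value -2 (a local min of the a-part); b converges to 1. The iterate converges to (-2, 1).

(-2, 1)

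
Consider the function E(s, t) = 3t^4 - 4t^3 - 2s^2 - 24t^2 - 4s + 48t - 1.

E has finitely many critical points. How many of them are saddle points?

E separates as a function of s plus a function of t, so ∇E=0 decouples.
∂E/∂s = -4(s + 1) = 0 at s ∈ {-1}; ∂E/∂t = 12(t - 2)(t - 1)(t + 2) = 0 at t ∈ {-2, 1, 2}.
The Hessian is diagonal: diag(E_ss, E_tt). Second derivatives: E_ss(-1)=-4; E_tt(-2)=144, E_tt(1)=-36, E_tt(2)=48.
Saddle points occur where the two diagonal entries have opposite signs: (-1, -2), (-1, 2). Count: 2.

2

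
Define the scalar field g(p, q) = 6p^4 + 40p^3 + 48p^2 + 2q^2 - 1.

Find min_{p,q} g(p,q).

g(p,q) separates as A(p) + B(q) − 1, so its minimum is min A + min B − 1.
A'(p) = 24p(p + 1)(p + 4) vanishes at p ∈ {-4, -1, 0}; B'(q) = 4q vanishes at q ∈ {0}.
Local minima of A (where A''>0): A(-4)=-256, A(0)=0. Local minima of B: B(0)=0.
So the global minimum of g is A(-4) + B(0) − 1 = -256 + 0 − 1 = -257, attained at (-4, 0).

-257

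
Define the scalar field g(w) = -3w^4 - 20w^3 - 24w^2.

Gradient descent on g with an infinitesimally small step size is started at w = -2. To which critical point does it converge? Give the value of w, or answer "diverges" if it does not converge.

g'(w) = -12w(w + 1)(w + 4), so g'(-2) = -48.
Gradient descent moves in the -g' direction, i.e. w is increasing.
The nearest critical point in that direction is w = -1, where g'' = 36 > 0 (a local minimum). The iterate converges there.

-1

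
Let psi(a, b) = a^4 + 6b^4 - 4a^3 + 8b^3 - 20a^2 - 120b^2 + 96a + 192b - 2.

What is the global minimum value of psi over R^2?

psi(a,b) separates as P(a) + Q(b) − 2, so its minimum is min P + min Q − 2.
P'(a) = 4(a - 4)(a - 2)(a + 3) vanishes at a ∈ {-3, 2, 4}; Q'(b) = 24(b - 2)(b - 1)(b + 4) vanishes at b ∈ {-4, 1, 2}.
Local minima of P (where P''>0): P(-3)=-279, P(4)=64. Local minima of Q: Q(-4)=-1664, Q(2)=64.
So the global minimum of psi is P(-3) + Q(-4) − 2 = -279 − 1664 − 2 = -1945, attained at (-3, -4).

-1945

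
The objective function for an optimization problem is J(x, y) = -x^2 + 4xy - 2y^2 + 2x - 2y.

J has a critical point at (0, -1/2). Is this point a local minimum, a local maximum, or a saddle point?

The Hessian of J is constant: H = [[-2, 4], [4, -4]].
det(H) = (-2)·(-4) − 4² = -8.
Since det(H) < 0, H is indefinite and the critical point is a saddle point.

saddle point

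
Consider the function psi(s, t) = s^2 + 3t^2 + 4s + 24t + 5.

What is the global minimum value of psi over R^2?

-47

psi(s,t) separates as P(s) + Q(t) + 5, so its minimum is min P + min Q + 5.
P'(s) = 2s + 4 vanishes at s ∈ {-2}; Q'(t) = 6(t + 4) vanishes at t ∈ {-4}.
Local minima of P (where P''>0): P(-2)=-4. Local minima of Q: Q(-4)=-48.
So the global minimum of psi is P(-2) + Q(-4) + 5 = -4 − 48 + 5 = -47, attained at (-2, -4).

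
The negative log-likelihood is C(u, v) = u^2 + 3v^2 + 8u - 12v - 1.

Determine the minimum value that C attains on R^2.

-29

C(u,v) separates as P(u) + Q(v) − 1, so its minimum is min P + min Q − 1.
P'(u) = 2u + 8 vanishes at u ∈ {-4}; Q'(v) = 6v - 12 vanishes at v ∈ {2}.
Local minima of P (where P''>0): P(-4)=-16. Local minima of Q: Q(2)=-12.
So the global minimum of C is P(-4) + Q(2) − 1 = -16 − 12 − 1 = -29, attained at (-4, 2).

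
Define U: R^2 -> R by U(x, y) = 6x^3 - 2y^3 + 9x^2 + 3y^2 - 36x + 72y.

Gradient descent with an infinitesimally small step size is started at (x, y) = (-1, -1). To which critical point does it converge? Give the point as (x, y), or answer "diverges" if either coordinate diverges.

U is separable, so gradient descent decouples: x follows -∂U/∂x, y follows -∂U/∂y.
∂U/∂x = 18(x - 1)(x + 2); at x=-1 this is -36, so x increases.
∂U/∂y = -6(y - 4)(y + 3); at y=-1 this is 60, so y decreases.
x converges to its nearest critical value 1 (a local min of the x-part); y converges to -3. The iterate converges to (1, -3).

(1, -3)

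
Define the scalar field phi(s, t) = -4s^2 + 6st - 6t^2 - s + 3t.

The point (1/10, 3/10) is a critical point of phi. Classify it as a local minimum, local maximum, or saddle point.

local maximum

The Hessian of phi is constant: H = [[-8, 6], [6, -12]].
det(H) = (-8)·(-12) − 6² = 60.
det(H) > 0 and tr(H) = -20 < 0, so H is negative definite and the point is a local maximum.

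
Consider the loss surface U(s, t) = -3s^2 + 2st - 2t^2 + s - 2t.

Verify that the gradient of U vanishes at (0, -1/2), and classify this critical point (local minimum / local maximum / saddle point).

local maximum

∇U = (-6s + 2t + 1, 2s - 4t - 2); substituting (0, -1/2) gives ∇U = (0, 0), so (0, -1/2) is indeed a critical point.
The Hessian of U is constant: H = [[-6, 2], [2, -4]].
det(H) = (-6)·(-4) − 2² = 20.
det(H) > 0 and tr(H) = -10 < 0, so H is negative definite and the point is a local maximum.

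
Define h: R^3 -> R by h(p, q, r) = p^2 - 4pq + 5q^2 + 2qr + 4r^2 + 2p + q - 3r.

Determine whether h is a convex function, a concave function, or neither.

h is quadratic, so its Hessian is the constant matrix H = [[2, -4, 0], [-4, 10, 2], [0, 2, 8]].
Leading principal minors: 2, 4, 24.
All positive ⇒ H ≻ 0 ⇒ convex.

convex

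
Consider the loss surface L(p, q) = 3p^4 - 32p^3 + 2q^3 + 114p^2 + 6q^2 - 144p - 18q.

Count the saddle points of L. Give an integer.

L separates as a function of p plus a function of q, so ∇L=0 decouples.
∂L/∂p = 12(p - 4)(p - 3)(p - 1) = 0 at p ∈ {1, 3, 4}; ∂L/∂q = 6(q - 1)(q + 3) = 0 at q ∈ {-3, 1}.
The Hessian is diagonal: diag(L_pp, L_qq). Second derivatives: L_pp(1)=72, L_pp(3)=-24, L_pp(4)=36; L_qq(-3)=-24, L_qq(1)=24.
Saddle points occur where the two diagonal entries have opposite signs: (1, -3), (3, 1), (4, -3). Count: 3.

3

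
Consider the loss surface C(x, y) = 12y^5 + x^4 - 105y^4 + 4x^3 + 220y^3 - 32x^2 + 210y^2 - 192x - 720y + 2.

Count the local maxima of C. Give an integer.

2

C separates as a function of x plus a function of y, so ∇C=0 decouples.
∂C/∂x = 4(x - 4)(x + 3)(x + 4) = 0 at x ∈ {-4, -3, 4}; ∂C/∂y = 60(y - 4)(y - 3)(y - 1)(y + 1) = 0 at y ∈ {-1, 1, 3, 4}.
The Hessian is diagonal: diag(C_xx, C_yy). Second derivatives: C_xx(-4)=32, C_xx(-3)=-28, C_xx(4)=224; C_yy(-1)=-2400, C_yy(1)=720, C_yy(3)=-480, C_yy(4)=900.
Local maxima occur where both diagonal entries negative: (-3, -1), (-3, 3). Count: 2.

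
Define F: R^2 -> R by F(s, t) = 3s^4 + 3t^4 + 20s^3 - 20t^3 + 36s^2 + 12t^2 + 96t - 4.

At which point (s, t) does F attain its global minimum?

F(s,t) separates as P(s) + Q(t) − 4, so its minimum is min P + min Q − 4.
P'(s) = 12s(s + 2)(s + 3) vanishes at s ∈ {-3, -2, 0}; Q'(t) = 12(t - 4)(t - 2)(t + 1) vanishes at t ∈ {-1, 2, 4}.
Local minima of P (where P''>0): P(-3)=27, P(0)=0. Local minima of Q: Q(-1)=-61, Q(4)=64.
So the global minimum of F is P(0) + Q(-1) − 4 = 0 − 61 − 4 = -65, attained at (0, -1).

(0, -1)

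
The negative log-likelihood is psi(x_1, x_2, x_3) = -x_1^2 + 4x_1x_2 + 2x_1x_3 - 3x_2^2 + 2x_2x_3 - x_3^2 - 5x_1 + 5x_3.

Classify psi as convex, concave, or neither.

neither

psi is quadratic, so its Hessian is the constant matrix H = [[-2, 4, 2], [4, -6, 2], [2, 2, -2]].
Leading principal minors: -2, -4, 72.
Neither pattern holds ⇒ H is indefinite ⇒ neither convex nor concave.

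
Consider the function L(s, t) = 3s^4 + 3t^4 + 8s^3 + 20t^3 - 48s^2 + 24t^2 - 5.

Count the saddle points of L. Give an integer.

L separates as a function of s plus a function of t, so ∇L=0 decouples.
∂L/∂s = 12s(s - 2)(s + 4) = 0 at s ∈ {-4, 0, 2}; ∂L/∂t = 12t(t + 1)(t + 4) = 0 at t ∈ {-4, -1, 0}.
The Hessian is diagonal: diag(L_ss, L_tt). Second derivatives: L_ss(-4)=288, L_ss(0)=-96, L_ss(2)=144; L_tt(-4)=144, L_tt(-1)=-36, L_tt(0)=48.
Saddle points occur where the two diagonal entries have opposite signs: (-4, -1), (0, -4), (0, 0), (2, -1). Count: 4.

4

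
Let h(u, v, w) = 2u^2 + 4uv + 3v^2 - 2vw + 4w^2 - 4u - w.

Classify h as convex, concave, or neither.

convex

h is quadratic, so its Hessian is the constant matrix H = [[4, 4, 0], [4, 6, -2], [0, -2, 8]].
Leading principal minors: 4, 8, 48.
All positive ⇒ H ≻ 0 ⇒ convex.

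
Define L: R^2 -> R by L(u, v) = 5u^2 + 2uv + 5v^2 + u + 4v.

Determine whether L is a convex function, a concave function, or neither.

L is quadratic, so its Hessian is the constant matrix H = [[10, 2], [2, 10]].
det(H) = 96, tr(H) = 20.
det(H) > 0 and tr(H) > 0, so H is positive definite everywhere: convex.

convex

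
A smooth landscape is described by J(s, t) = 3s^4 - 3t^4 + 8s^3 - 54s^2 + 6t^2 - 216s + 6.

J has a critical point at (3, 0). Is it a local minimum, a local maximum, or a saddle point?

The mixed partial ∂²J/∂s∂t is 0, so the Hessian at any point is diag(J_ss, J_tt) = diag(12(3s^2 + 4s - 9), 12(-3t^2 + 1)).
At (3, 0): H = diag(360, 12).
Both eigenvalues are positive, so H is positive definite: a local minimum.

local minimum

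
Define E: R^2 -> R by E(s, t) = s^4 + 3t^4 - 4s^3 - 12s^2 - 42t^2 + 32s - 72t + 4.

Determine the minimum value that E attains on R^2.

-411

E(s,t) separates as P(s) + Q(t) + 4, so its minimum is min P + min Q + 4.
P'(s) = 4(s - 4)(s - 1)(s + 2) vanishes at s ∈ {-2, 1, 4}; Q'(t) = 12(t - 3)(t + 1)(t + 2) vanishes at t ∈ {-2, -1, 3}.
Local minima of P (where P''>0): P(-2)=-64, P(4)=-64. Local minima of Q: Q(-2)=24, Q(3)=-351.
So the global minimum of E is P(-2) + Q(3) + 4 = -64 − 351 + 4 = -411, attained at (-2, 3).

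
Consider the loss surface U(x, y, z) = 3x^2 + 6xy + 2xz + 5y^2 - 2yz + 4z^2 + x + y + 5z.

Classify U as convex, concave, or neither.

convex

U is quadratic, so its Hessian is the constant matrix H = [[6, 6, 2], [6, 10, -2], [2, -2, 8]].
Leading principal minors: 6, 24, 80.
All positive ⇒ H ≻ 0 ⇒ convex.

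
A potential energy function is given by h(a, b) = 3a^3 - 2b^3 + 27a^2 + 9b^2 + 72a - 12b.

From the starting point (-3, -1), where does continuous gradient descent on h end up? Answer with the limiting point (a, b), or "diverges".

h is separable, so gradient descent decouples: a follows -∂h/∂a, b follows -∂h/∂b.
∂h/∂a = 9(a + 2)(a + 4); at a=-3 this is -9, so a increases.
∂h/∂b = -6(b - 2)(b - 1); at b=-1 this is -36, so b increases.
a converges to its nearest critical value -2 (a local min of the a-part); b converges to 1. The iterate converges to (-2, 1).

(-2, 1)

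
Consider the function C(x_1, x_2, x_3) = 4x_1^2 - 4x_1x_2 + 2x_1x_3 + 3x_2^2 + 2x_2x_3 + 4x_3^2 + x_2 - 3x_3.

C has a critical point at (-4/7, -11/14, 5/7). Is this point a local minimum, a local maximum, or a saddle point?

local minimum

The Hessian is constant: H = [[8, -4, 2], [-4, 6, 2], [2, 2, 8]].
Leading principal minors: Δ₁ = 8, Δ₂ = 32, Δ₃ = 168.
All leading minors are positive, so H is positive definite: a local minimum.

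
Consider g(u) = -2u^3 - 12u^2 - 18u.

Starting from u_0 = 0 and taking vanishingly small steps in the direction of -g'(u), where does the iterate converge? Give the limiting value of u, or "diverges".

g'(u) = -6(u + 1)(u + 3), so g'(0) = -18.
Gradient descent moves in the -g' direction, i.e. u is increasing.
There is no critical point above u=0, and g' keeps the same sign, so the iterate runs off to +∞.

diverges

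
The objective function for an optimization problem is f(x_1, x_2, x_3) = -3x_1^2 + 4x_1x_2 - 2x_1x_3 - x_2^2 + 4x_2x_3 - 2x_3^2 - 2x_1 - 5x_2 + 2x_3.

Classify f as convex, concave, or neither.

neither

f is quadratic, so its Hessian is the constant matrix H = [[-6, 4, -2], [4, -2, 4], [-2, 4, -4]].
Leading principal minors: -6, -4, 56.
Neither pattern holds ⇒ H is indefinite ⇒ neither convex nor concave.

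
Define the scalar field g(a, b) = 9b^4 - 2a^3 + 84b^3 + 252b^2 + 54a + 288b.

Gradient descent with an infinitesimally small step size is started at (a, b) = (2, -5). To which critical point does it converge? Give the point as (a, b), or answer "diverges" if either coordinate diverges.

(-3, -4)

g is separable, so gradient descent decouples: a follows -∂g/∂a, b follows -∂g/∂b.
∂g/∂a = -6(a - 3)(a + 3); at a=2 this is 30, so a decreases.
∂g/∂b = 36(b + 1)(b + 2)(b + 4); at b=-5 this is -432, so b increases.
a converges to its nearest critical value -3 (a local min of the a-part); b converges to -4. The iterate converges to (-3, -4).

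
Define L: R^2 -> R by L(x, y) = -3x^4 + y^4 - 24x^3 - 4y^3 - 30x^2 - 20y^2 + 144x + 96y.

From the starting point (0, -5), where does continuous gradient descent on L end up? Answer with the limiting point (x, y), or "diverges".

(-3, -3)

L is separable, so gradient descent decouples: x follows -∂L/∂x, y follows -∂L/∂y.
∂L/∂x = -12(x - 1)(x + 3)(x + 4); at x=0 this is 144, so x decreases.
∂L/∂y = 4(y - 4)(y - 2)(y + 3); at y=-5 this is -504, so y increases.
x converges to its nearest critical value -3 (a local min of the x-part); y converges to -3. The iterate converges to (-3, -3).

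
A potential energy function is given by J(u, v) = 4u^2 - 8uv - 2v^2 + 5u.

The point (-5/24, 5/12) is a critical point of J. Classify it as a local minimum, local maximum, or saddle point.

saddle point

The Hessian of J is constant: H = [[8, -8], [-8, -4]].
det(H) = 8·(-4) − (-8)² = -96.
Since det(H) < 0, H is indefinite and the critical point is a saddle point.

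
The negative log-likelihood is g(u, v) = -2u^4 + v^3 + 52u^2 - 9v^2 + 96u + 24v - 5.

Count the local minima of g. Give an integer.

g separates as a function of u plus a function of v, so ∇g=0 decouples.
∂g/∂u = -8(u - 4)(u + 1)(u + 3) = 0 at u ∈ {-3, -1, 4}; ∂g/∂v = 3(v - 4)(v - 2) = 0 at v ∈ {2, 4}.
The Hessian is diagonal: diag(g_uu, g_vv). Second derivatives: g_uu(-3)=-112, g_uu(-1)=80, g_uu(4)=-280; g_vv(2)=-6, g_vv(4)=6.
Local minima occur where both diagonal entries positive: (-1, 4). Count: 1.

1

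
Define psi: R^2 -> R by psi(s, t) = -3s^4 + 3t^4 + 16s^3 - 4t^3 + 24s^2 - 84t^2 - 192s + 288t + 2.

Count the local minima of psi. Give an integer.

psi separates as a function of s plus a function of t, so ∇psi=0 decouples.
∂psi/∂s = -12(s - 4)(s - 2)(s + 2) = 0 at s ∈ {-2, 2, 4}; ∂psi/∂t = 12(t - 3)(t - 2)(t + 4) = 0 at t ∈ {-4, 2, 3}.
The Hessian is diagonal: diag(psi_ss, psi_tt). Second derivatives: psi_ss(-2)=-288, psi_ss(2)=96, psi_ss(4)=-144; psi_tt(-4)=504, psi_tt(2)=-72, psi_tt(3)=84.
Local minima occur where both diagonal entries positive: (2, -4), (2, 3). Count: 2.

2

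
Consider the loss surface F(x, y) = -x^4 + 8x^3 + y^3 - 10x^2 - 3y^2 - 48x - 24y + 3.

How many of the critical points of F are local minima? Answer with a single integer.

1

F separates as a function of x plus a function of y, so ∇F=0 decouples.
∂F/∂x = -4(x - 4)(x - 3)(x + 1) = 0 at x ∈ {-1, 3, 4}; ∂F/∂y = 3(y - 4)(y + 2) = 0 at y ∈ {-2, 4}.
The Hessian is diagonal: diag(F_xx, F_yy). Second derivatives: F_xx(-1)=-80, F_xx(3)=16, F_xx(4)=-20; F_yy(-2)=-18, F_yy(4)=18.
Local minima occur where both diagonal entries positive: (3, 4). Count: 1.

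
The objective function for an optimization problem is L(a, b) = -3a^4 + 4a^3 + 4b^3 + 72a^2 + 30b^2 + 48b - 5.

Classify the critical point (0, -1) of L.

local minimum

The mixed partial ∂²L/∂a∂b is 0, so the Hessian at any point is diag(L_aa, L_bb) = diag(12(-3a^2 + 2a + 12), 12(2b + 5)).
At (0, -1): H = diag(144, 36).
Both eigenvalues are positive, so H is positive definite: a local minimum.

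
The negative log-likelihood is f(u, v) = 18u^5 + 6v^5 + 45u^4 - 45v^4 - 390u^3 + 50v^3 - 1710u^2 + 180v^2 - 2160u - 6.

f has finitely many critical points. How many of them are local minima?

4

f separates as a function of u plus a function of v, so ∇f=0 decouples.
∂f/∂u = 90(u - 4)(u + 1)(u + 2)(u + 3) = 0 at u ∈ {-3, -2, -1, 4}; ∂f/∂v = 30v(v - 4)(v - 3)(v + 1) = 0 at v ∈ {-1, 0, 3, 4}.
The Hessian is diagonal: diag(f_uu, f_vv). Second derivatives: f_uu(-3)=-1260, f_uu(-2)=540, f_uu(-1)=-900, f_uu(4)=18900; f_vv(-1)=-600, f_vv(0)=360, f_vv(3)=-360, f_vv(4)=600.
Local minima occur where both diagonal entries positive: (-2, 0), (-2, 4), (4, 0), (4, 4). Count: 4.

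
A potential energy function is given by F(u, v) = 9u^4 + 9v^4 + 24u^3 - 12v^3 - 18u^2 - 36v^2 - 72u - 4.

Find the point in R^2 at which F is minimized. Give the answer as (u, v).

F(u,v) separates as P(u) + Q(v) − 4, so its minimum is min P + min Q − 4.
P'(u) = 36(u - 1)(u + 1)(u + 2) vanishes at u ∈ {-2, -1, 1}; Q'(v) = 36v(v - 2)(v + 1) vanishes at v ∈ {-1, 0, 2}.
Local minima of P (where P''>0): P(-2)=24, P(1)=-57. Local minima of Q: Q(-1)=-15, Q(2)=-96.
So the global minimum of F is P(1) + Q(2) − 4 = -57 − 96 − 4 = -157, attained at (1, 2).

(1, 2)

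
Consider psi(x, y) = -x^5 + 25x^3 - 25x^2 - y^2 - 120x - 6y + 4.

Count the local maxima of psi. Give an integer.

psi separates as a function of x plus a function of y, so ∇psi=0 decouples.
∂psi/∂x = -5(x - 3)(x - 2)(x + 1)(x + 4) = 0 at x ∈ {-4, -1, 2, 3}; ∂psi/∂y = -2(y + 3) = 0 at y ∈ {-3}.
The Hessian is diagonal: diag(psi_xx, psi_yy). Second derivatives: psi_xx(-4)=630, psi_xx(-1)=-180, psi_xx(2)=90, psi_xx(3)=-140; psi_yy(-3)=-2.
Local maxima occur where both diagonal entries negative: (-1, -3), (3, -3). Count: 2.

2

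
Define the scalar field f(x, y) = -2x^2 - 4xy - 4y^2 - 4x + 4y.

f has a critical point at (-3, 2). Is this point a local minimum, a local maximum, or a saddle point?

The Hessian of f is constant: H = [[-4, -4], [-4, -8]].
det(H) = (-4)·(-8) − (-4)² = 16.
det(H) > 0 and tr(H) = -12 < 0, so H is negative definite and the point is a local maximum.

local maximum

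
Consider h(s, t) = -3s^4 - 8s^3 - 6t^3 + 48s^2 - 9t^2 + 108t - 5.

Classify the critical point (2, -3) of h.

The mixed partial ∂²h/∂s∂t is 0, so the Hessian at any point is diag(h_ss, h_tt) = diag(12(-3s^2 - 4s + 8), -18(2t + 1)).
At (2, -3): H = diag(-144, 90).
The eigenvalues have opposite signs, so H is indefinite: a saddle point.

saddle point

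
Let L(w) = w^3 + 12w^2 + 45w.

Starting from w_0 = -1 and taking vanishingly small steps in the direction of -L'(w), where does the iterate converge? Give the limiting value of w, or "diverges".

L'(w) = 3(w + 3)(w + 5), so L'(-1) = 24.
Gradient descent moves in the -L' direction, i.e. w is decreasing.
The nearest critical point in that direction is w = -3, where L'' = 6 > 0 (a local minimum). The iterate converges there.

-3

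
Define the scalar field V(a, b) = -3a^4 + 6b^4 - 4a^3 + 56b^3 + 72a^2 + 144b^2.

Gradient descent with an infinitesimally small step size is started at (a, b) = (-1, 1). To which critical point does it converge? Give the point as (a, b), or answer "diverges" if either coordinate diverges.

(0, 0)

V is separable, so gradient descent decouples: a follows -∂V/∂a, b follows -∂V/∂b.
∂V/∂a = -12a(a - 3)(a + 4); at a=-1 this is -144, so a increases.
∂V/∂b = 24b(b + 3)(b + 4); at b=1 this is 480, so b decreases.
a converges to its nearest critical value 0 (a local min of the a-part); b converges to 0. The iterate converges to (0, 0).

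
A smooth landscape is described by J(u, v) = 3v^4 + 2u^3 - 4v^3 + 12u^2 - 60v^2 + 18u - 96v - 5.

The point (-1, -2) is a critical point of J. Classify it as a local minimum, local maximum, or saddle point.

The mixed partial ∂²J/∂u∂v is 0, so the Hessian at any point is diag(J_uu, J_vv) = diag(12(u + 2), 12(3v^2 - 2v - 10)).
At (-1, -2): H = diag(12, 72).
Both eigenvalues are positive, so H is positive definite: a local minimum.

local minimum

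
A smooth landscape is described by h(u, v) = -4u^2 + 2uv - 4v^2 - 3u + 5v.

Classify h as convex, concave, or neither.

concave

h is quadratic, so its Hessian is the constant matrix H = [[-8, 2], [2, -8]].
det(H) = 60, tr(H) = -16.
det(H) > 0 and tr(H) < 0, so H is negative definite everywhere: concave.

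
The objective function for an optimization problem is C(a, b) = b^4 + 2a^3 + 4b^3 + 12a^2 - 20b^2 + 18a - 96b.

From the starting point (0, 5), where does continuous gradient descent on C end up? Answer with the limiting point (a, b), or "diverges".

(-1, 3)

C is separable, so gradient descent decouples: a follows -∂C/∂a, b follows -∂C/∂b.
∂C/∂a = 6(a + 1)(a + 3); at a=0 this is 18, so a decreases.
∂C/∂b = 4(b - 3)(b + 2)(b + 4); at b=5 this is 504, so b decreases.
a converges to its nearest critical value -1 (a local min of the a-part); b converges to 3. The iterate converges to (-1, 3).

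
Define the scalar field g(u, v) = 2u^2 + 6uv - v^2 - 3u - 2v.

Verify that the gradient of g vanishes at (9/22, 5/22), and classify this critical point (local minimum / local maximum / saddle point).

saddle point

∇g = (4u + 6v - 3, 6u - 2v - 2); substituting (9/22, 5/22) gives ∇g = (0, 0), so (9/22, 5/22) is indeed a critical point.
The Hessian of g is constant: H = [[4, 6], [6, -2]].
det(H) = 4·(-2) − 6² = -44.
Since det(H) < 0, H is indefinite and the critical point is a saddle point.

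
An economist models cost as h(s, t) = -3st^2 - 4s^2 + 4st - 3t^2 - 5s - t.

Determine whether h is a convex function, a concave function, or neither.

The term -3st^2 is cubic, so the Hessian is not constant.
∂²h/∂t² = -6s - 6, which takes both signs as s varies (negative for sufficiently large s). A diagonal entry of the Hessian changing sign means the Hessian is neither positive- nor negative-semidefinite on all of R^2.

neither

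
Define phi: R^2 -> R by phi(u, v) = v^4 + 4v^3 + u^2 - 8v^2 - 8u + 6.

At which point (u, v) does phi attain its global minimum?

(4, -4)

phi(u,v) separates as P(u) + Q(v) + 6, so its minimum is min P + min Q + 6.
P'(u) = 2u - 8 vanishes at u ∈ {4}; Q'(v) = 4v(v - 1)(v + 4) vanishes at v ∈ {-4, 0, 1}.
Local minima of P (where P''>0): P(4)=-16. Local minima of Q: Q(-4)=-128, Q(1)=-3.
So the global minimum of phi is P(4) + Q(-4) + 6 = -16 − 128 + 6 = -138, attained at (4, -4).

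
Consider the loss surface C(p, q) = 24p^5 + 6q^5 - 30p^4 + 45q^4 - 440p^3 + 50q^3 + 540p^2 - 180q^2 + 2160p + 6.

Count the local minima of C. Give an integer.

C separates as a function of p plus a function of q, so ∇C=0 decouples.
∂C/∂p = 120(p - 3)(p - 2)(p + 1)(p + 3) = 0 at p ∈ {-3, -1, 2, 3}; ∂C/∂q = 30q(q - 1)(q + 3)(q + 4) = 0 at q ∈ {-4, -3, 0, 1}.
The Hessian is diagonal: diag(C_pp, C_qq). Second derivatives: C_pp(-3)=-7200, C_pp(-1)=2880, C_pp(2)=-1800, C_pp(3)=2880; C_qq(-4)=-600, C_qq(-3)=360, C_qq(0)=-360, C_qq(1)=600.
Local minima occur where both diagonal entries positive: (-1, -3), (-1, 1), (3, -3), (3, 1). Count: 4.

4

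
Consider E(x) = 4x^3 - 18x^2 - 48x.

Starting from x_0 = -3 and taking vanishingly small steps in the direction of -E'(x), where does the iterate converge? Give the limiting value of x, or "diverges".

E'(x) = 12(x - 4)(x + 1), so E'(-3) = 168.
Gradient descent moves in the -E' direction, i.e. x is decreasing.
There is no critical point below x=-3, and E' keeps the same sign, so the iterate runs off to −∞.

diverges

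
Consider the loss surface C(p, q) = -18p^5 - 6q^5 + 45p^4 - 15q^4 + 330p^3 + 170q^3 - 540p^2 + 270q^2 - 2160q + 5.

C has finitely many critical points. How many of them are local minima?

4

C separates as a function of p plus a function of q, so ∇C=0 decouples.
∂C/∂p = -90p(p - 4)(p - 1)(p + 3) = 0 at p ∈ {-3, 0, 1, 4}; ∂C/∂q = -30(q - 3)(q - 2)(q + 3)(q + 4) = 0 at q ∈ {-4, -3, 2, 3}.
The Hessian is diagonal: diag(C_pp, C_qq). Second derivatives: C_pp(-3)=7560, C_pp(0)=-1080, C_pp(1)=1080, C_pp(4)=-7560; C_qq(-4)=1260, C_qq(-3)=-900, C_qq(2)=900, C_qq(3)=-1260.
Local minima occur where both diagonal entries positive: (-3, -4), (-3, 2), (1, -4), (1, 2). Count: 4.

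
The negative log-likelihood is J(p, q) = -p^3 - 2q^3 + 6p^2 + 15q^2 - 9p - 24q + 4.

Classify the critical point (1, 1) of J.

local minimum

The mixed partial ∂²J/∂p∂q is 0, so the Hessian at any point is diag(J_pp, J_qq) = diag(6(-p + 2), 6(-2q + 5)).
At (1, 1): H = diag(6, 18).
Both eigenvalues are positive, so H is positive definite: a local minimum.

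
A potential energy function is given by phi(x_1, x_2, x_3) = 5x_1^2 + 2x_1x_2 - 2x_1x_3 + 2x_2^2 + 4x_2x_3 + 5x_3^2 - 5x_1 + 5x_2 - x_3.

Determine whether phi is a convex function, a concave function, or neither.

phi is quadratic, so its Hessian is the constant matrix H = [[10, 2, -2], [2, 4, 4], [-2, 4, 10]].
Leading principal minors: 10, 36, 152.
All positive ⇒ H ≻ 0 ⇒ convex.

convex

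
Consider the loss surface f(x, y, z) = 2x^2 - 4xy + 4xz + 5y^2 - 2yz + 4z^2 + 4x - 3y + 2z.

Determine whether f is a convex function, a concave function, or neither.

convex

f is quadratic, so its Hessian is the constant matrix H = [[4, -4, 4], [-4, 10, -2], [4, -2, 8]].
Leading principal minors: 4, 24, 80.
All positive ⇒ H ≻ 0 ⇒ convex.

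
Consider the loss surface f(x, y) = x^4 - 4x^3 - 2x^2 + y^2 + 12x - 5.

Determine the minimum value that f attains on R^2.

f(x,y) separates as P(x) + Q(y) − 5, so its minimum is min P + min Q − 5.
P'(x) = 4(x - 3)(x - 1)(x + 1) vanishes at x ∈ {-1, 1, 3}; Q'(y) = 2y vanishes at y ∈ {0}.
Local minima of P (where P''>0): P(-1)=-9, P(3)=-9. Local minima of Q: Q(0)=0.
So the global minimum of f is P(-1) + Q(0) − 5 = -9 + 0 − 5 = -14, attained at (-1, 0).

-14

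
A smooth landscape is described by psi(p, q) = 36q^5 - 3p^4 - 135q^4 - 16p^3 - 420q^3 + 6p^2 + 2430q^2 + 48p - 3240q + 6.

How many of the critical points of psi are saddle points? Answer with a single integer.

psi separates as a function of p plus a function of q, so ∇psi=0 decouples.
∂psi/∂p = -12(p - 1)(p + 1)(p + 4) = 0 at p ∈ {-4, -1, 1}; ∂psi/∂q = 180(q - 3)(q - 2)(q - 1)(q + 3) = 0 at q ∈ {-3, 1, 2, 3}.
The Hessian is diagonal: diag(psi_pp, psi_qq). Second derivatives: psi_pp(-4)=-180, psi_pp(-1)=72, psi_pp(1)=-120; psi_qq(-3)=-21600, psi_qq(1)=1440, psi_qq(2)=-900, psi_qq(3)=2160.
Saddle points occur where the two diagonal entries have opposite signs: (-4, 1), (-4, 3), (-1, -3), (-1, 2), (1, 1), (1, 3). Count: 6.

6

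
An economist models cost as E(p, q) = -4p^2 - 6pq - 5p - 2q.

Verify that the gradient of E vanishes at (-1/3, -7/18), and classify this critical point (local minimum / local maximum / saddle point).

∇E = (-8p - 6q - 5, -6p - 2); substituting (-1/3, -7/18) gives ∇E = (0, 0), so (-1/3, -7/18) is indeed a critical point.
The Hessian of E is constant: H = [[-8, -6], [-6, 0]].
det(H) = (-8)·0 − (-6)² = -36.
Since det(H) < 0, H is indefinite and the critical point is a saddle point.

saddle point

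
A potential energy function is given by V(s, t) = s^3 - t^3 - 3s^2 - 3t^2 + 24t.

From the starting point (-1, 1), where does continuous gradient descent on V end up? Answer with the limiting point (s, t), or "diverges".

diverges

V is separable, so gradient descent decouples: s follows -∂V/∂s, t follows -∂V/∂t.
∂V/∂s = 3s(s - 2); at s=-1 this is 9, so s decreases.
∂V/∂t = -3(t - 2)(t + 4); at t=1 this is 15, so t decreases.
The s-coordinate has no critical point in that direction and runs off to infinity.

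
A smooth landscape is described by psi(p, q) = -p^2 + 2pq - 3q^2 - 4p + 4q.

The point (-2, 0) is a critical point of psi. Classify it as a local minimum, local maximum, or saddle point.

The Hessian of psi is constant: H = [[-2, 2], [2, -6]].
det(H) = (-2)·(-6) − 2² = 8.
det(H) > 0 and tr(H) = -8 < 0, so H is negative definite and the point is a local maximum.

local maximum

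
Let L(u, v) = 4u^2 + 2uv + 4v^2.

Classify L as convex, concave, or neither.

convex

L is quadratic, so its Hessian is the constant matrix H = [[8, 2], [2, 8]].
det(H) = 60, tr(H) = 16.
det(H) > 0 and tr(H) > 0, so H is positive definite everywhere: convex.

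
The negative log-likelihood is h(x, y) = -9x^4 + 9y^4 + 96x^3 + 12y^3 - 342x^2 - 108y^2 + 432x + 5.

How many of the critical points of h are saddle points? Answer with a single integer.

5

h separates as a function of x plus a function of y, so ∇h=0 decouples.
∂h/∂x = -36(x - 4)(x - 3)(x - 1) = 0 at x ∈ {1, 3, 4}; ∂h/∂y = 36y(y - 2)(y + 3) = 0 at y ∈ {-3, 0, 2}.
The Hessian is diagonal: diag(h_xx, h_yy). Second derivatives: h_xx(1)=-216, h_xx(3)=72, h_xx(4)=-108; h_yy(-3)=540, h_yy(0)=-216, h_yy(2)=360.
Saddle points occur where the two diagonal entries have opposite signs: (1, -3), (1, 2), (3, 0), (4, -3), (4, 2). Count: 5.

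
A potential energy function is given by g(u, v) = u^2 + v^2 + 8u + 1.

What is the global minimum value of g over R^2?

-15

g(u,v) separates as P(u) + Q(v) + 1, so its minimum is min P + min Q + 1.
P'(u) = 2u + 8 vanishes at u ∈ {-4}; Q'(v) = 2v vanishes at v ∈ {0}.
Local minima of P (where P''>0): P(-4)=-16. Local minima of Q: Q(0)=0.
So the global minimum of g is P(-4) + Q(0) + 1 = -16 + 0 + 1 = -15, attained at (-4, 0).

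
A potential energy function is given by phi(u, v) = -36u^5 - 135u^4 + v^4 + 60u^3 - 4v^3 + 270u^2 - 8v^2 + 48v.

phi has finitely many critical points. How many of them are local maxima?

phi separates as a function of u plus a function of v, so ∇phi=0 decouples.
∂phi/∂u = -180u(u - 1)(u + 1)(u + 3) = 0 at u ∈ {-3, -1, 0, 1}; ∂phi/∂v = 4(v - 3)(v - 2)(v + 2) = 0 at v ∈ {-2, 2, 3}.
The Hessian is diagonal: diag(phi_uu, phi_vv). Second derivatives: phi_uu(-3)=4320, phi_uu(-1)=-720, phi_uu(0)=540, phi_uu(1)=-1440; phi_vv(-2)=80, phi_vv(2)=-16, phi_vv(3)=20.
Local maxima occur where both diagonal entries negative: (-1, 2), (1, 2). Count: 2.

2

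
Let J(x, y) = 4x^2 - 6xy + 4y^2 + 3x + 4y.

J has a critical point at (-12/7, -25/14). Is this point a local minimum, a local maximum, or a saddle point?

The Hessian of J is constant: H = [[8, -6], [-6, 8]].
det(H) = 8·8 − (-6)² = 28.
det(H) > 0 and tr(H) = 16 > 0, so H is positive definite and the point is a local minimum.

local minimum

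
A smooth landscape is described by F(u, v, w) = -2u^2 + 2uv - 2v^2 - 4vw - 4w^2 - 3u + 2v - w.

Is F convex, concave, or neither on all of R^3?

F is quadratic, so its Hessian is the constant matrix H = [[-4, 2, 0], [2, -4, -4], [0, -4, -8]].
Leading principal minors: -4, 12, -32.
Signs alternate −, +, − ⇒ H ≺ 0 ⇒ concave.

concave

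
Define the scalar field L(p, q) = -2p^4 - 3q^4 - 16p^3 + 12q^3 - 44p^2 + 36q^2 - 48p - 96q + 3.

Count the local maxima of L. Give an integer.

4

L separates as a function of p plus a function of q, so ∇L=0 decouples.
∂L/∂p = -8(p + 1)(p + 2)(p + 3) = 0 at p ∈ {-3, -2, -1}; ∂L/∂q = -12(q - 4)(q - 1)(q + 2) = 0 at q ∈ {-2, 1, 4}.
The Hessian is diagonal: diag(L_pp, L_qq). Second derivatives: L_pp(-3)=-16, L_pp(-2)=8, L_pp(-1)=-16; L_qq(-2)=-216, L_qq(1)=108, L_qq(4)=-216.
Local maxima occur where both diagonal entries negative: (-3, -2), (-3, 4), (-1, -2), (-1, 4). Count: 4.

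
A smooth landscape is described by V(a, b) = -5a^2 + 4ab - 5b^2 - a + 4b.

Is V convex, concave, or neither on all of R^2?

V is quadratic, so its Hessian is the constant matrix H = [[-10, 4], [4, -10]].
det(H) = 84, tr(H) = -20.
det(H) > 0 and tr(H) < 0, so H is negative definite everywhere: concave.

concave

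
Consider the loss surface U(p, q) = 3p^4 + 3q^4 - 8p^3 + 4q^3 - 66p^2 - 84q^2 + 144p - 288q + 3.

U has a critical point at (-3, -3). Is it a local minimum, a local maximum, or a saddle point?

The mixed partial ∂²U/∂p∂q is 0, so the Hessian at any point is diag(U_pp, U_qq) = diag(12(3p^2 - 4p - 11), 12(3q^2 + 2q - 14)).
At (-3, -3): H = diag(336, 84).
Both eigenvalues are positive, so H is positive definite: a local minimum.

local minimum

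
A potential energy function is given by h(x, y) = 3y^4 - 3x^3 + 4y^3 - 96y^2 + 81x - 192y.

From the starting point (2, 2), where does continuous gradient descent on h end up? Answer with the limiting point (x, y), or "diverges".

(-3, 4)

h is separable, so gradient descent decouples: x follows -∂h/∂x, y follows -∂h/∂y.
∂h/∂x = -9(x - 3)(x + 3); at x=2 this is 45, so x decreases.
∂h/∂y = 12(y - 4)(y + 1)(y + 4); at y=2 this is -432, so y increases.
x converges to its nearest critical value -3 (a local min of the x-part); y converges to 4. The iterate converges to (-3, 4).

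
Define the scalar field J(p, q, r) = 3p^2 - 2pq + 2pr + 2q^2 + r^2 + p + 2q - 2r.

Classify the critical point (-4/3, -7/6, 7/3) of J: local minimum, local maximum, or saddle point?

The Hessian is constant: H = [[6, -2, 2], [-2, 4, 0], [2, 0, 2]].
Leading principal minors: Δ₁ = 6, Δ₂ = 20, Δ₃ = 24.
All leading minors are positive, so H is positive definite: a local minimum.

local minimum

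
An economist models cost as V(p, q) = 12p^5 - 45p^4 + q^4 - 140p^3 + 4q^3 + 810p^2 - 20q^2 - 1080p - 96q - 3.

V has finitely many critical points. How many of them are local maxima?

2

V separates as a function of p plus a function of q, so ∇V=0 decouples.
∂V/∂p = 60(p - 3)(p - 2)(p - 1)(p + 3) = 0 at p ∈ {-3, 1, 2, 3}; ∂V/∂q = 4(q - 3)(q + 2)(q + 4) = 0 at q ∈ {-4, -2, 3}.
The Hessian is diagonal: diag(V_pp, V_qq). Second derivatives: V_pp(-3)=-7200, V_pp(1)=480, V_pp(2)=-300, V_pp(3)=720; V_qq(-4)=56, V_qq(-2)=-40, V_qq(3)=140.
Local maxima occur where both diagonal entries negative: (-3, -2), (2, -2). Count: 2.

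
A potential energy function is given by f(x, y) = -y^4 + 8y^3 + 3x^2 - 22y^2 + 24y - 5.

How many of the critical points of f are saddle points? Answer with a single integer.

f separates as a function of x plus a function of y, so ∇f=0 decouples.
∂f/∂x = 6x = 0 at x ∈ {0}; ∂f/∂y = -4(y - 3)(y - 2)(y - 1) = 0 at y ∈ {1, 2, 3}.
The Hessian is diagonal: diag(f_xx, f_yy). Second derivatives: f_xx(0)=6; f_yy(1)=-8, f_yy(2)=4, f_yy(3)=-8.
Saddle points occur where the two diagonal entries have opposite signs: (0, 1), (0, 3). Count: 2.

2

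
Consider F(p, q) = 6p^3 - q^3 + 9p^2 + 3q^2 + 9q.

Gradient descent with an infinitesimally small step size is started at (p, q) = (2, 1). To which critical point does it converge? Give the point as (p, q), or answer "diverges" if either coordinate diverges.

F is separable, so gradient descent decouples: p follows -∂F/∂p, q follows -∂F/∂q.
∂F/∂p = 18p(p + 1); at p=2 this is 108, so p decreases.
∂F/∂q = -3(q - 3)(q + 1); at q=1 this is 12, so q decreases.
p converges to its nearest critical value 0 (a local min of the p-part); q converges to -1. The iterate converges to (0, -1).

(0, -1)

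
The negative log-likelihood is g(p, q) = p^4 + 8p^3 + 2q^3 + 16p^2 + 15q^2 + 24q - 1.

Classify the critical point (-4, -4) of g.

saddle point

The mixed partial ∂²g/∂p∂q is 0, so the Hessian at any point is diag(g_pp, g_qq) = diag(4(3p^2 + 12p + 8), 6(2q + 5)).
At (-4, -4): H = diag(32, -18).
The eigenvalues have opposite signs, so H is indefinite: a saddle point.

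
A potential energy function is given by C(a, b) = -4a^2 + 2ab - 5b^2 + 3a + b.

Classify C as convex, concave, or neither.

concave

C is quadratic, so its Hessian is the constant matrix H = [[-8, 2], [2, -10]].
det(H) = 76, tr(H) = -18.
det(H) > 0 and tr(H) < 0, so H is negative definite everywhere: concave.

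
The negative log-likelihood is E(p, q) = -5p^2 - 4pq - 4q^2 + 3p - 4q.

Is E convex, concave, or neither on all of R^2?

concave

E is quadratic, so its Hessian is the constant matrix H = [[-10, -4], [-4, -8]].
det(H) = 64, tr(H) = -18.
det(H) > 0 and tr(H) < 0, so H is negative definite everywhere: concave.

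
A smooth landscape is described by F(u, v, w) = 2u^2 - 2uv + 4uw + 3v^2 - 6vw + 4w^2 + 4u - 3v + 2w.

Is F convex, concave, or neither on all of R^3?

F is quadratic, so its Hessian is the constant matrix H = [[4, -2, 4], [-2, 6, -6], [4, -6, 8]].
Leading principal minors: 4, 20, 16.
All positive ⇒ H ≻ 0 ⇒ convex.

convex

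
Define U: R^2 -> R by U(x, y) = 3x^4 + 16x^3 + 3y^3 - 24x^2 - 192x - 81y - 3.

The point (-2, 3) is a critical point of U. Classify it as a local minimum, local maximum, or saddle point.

The mixed partial ∂²U/∂x∂y is 0, so the Hessian at any point is diag(U_xx, U_yy) = diag(12(3x^2 + 8x - 4), 18y).
At (-2, 3): H = diag(-96, 54).
The eigenvalues have opposite signs, so H is indefinite: a saddle point.

saddle point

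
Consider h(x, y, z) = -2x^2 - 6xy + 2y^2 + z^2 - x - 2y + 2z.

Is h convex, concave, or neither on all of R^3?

neither

h is quadratic, so its Hessian is the constant matrix H = [[-4, -6, 0], [-6, 4, 0], [0, 0, 2]].
Leading principal minors: -4, -52, -104.
Neither pattern holds ⇒ H is indefinite ⇒ neither convex nor concave.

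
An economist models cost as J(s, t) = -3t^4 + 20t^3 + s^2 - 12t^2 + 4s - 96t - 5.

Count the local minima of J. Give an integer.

J separates as a function of s plus a function of t, so ∇J=0 decouples.
∂J/∂s = 2(s + 2) = 0 at s ∈ {-2}; ∂J/∂t = -12(t - 4)(t - 2)(t + 1) = 0 at t ∈ {-1, 2, 4}.
The Hessian is diagonal: diag(J_ss, J_tt). Second derivatives: J_ss(-2)=2; J_tt(-1)=-180, J_tt(2)=72, J_tt(4)=-120.
Local minima occur where both diagonal entries positive: (-2, 2). Count: 1.

1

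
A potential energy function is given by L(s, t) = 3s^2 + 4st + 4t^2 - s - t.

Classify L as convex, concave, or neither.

L is quadratic, so its Hessian is the constant matrix H = [[6, 4], [4, 8]].
det(H) = 32, tr(H) = 14.
det(H) > 0 and tr(H) > 0, so H is positive definite everywhere: convex.

convex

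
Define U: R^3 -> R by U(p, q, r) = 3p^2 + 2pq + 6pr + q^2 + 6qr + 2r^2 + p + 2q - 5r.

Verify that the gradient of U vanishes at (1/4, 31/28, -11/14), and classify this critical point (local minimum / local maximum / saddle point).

∇U = (6p + 2q + 6r + 1, 2p + 2q + 6r + 2, 6p + 6q + 4r - 5); substituting (1/4, 31/28, -11/14) gives ∇U = (0, 0, 0), so (1/4, 31/28, -11/14) is indeed a critical point.
The Hessian is constant: H = [[6, 2, 6], [2, 2, 6], [6, 6, 4]].
Leading principal minors: Δ₁ = 6, Δ₂ = 8, Δ₃ = -112.
The minors fit neither the all-positive nor the alternating-sign pattern, so H is indefinite: a saddle point.

saddle point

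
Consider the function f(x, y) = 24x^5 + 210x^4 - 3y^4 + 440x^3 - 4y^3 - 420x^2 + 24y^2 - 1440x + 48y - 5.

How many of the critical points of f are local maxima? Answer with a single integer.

4

f separates as a function of x plus a function of y, so ∇f=0 decouples.
∂f/∂x = 120(x - 1)(x + 1)(x + 3)(x + 4) = 0 at x ∈ {-4, -3, -1, 1}; ∂f/∂y = -12(y - 2)(y + 1)(y + 2) = 0 at y ∈ {-2, -1, 2}.
The Hessian is diagonal: diag(f_xx, f_yy). Second derivatives: f_xx(-4)=-1800, f_xx(-3)=960, f_xx(-1)=-1440, f_xx(1)=4800; f_yy(-2)=-48, f_yy(-1)=36, f_yy(2)=-144.
Local maxima occur where both diagonal entries negative: (-4, -2), (-4, 2), (-1, -2), (-1, 2). Count: 4.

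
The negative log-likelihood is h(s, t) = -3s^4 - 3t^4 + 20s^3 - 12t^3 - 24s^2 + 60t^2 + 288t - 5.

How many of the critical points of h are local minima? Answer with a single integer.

1

h separates as a function of s plus a function of t, so ∇h=0 decouples.
∂h/∂s = -12s(s - 4)(s - 1) = 0 at s ∈ {0, 1, 4}; ∂h/∂t = -12(t - 3)(t + 2)(t + 4) = 0 at t ∈ {-4, -2, 3}.
The Hessian is diagonal: diag(h_ss, h_tt). Second derivatives: h_ss(0)=-48, h_ss(1)=36, h_ss(4)=-144; h_tt(-4)=-168, h_tt(-2)=120, h_tt(3)=-420.
Local minima occur where both diagonal entries positive: (1, -2). Count: 1.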